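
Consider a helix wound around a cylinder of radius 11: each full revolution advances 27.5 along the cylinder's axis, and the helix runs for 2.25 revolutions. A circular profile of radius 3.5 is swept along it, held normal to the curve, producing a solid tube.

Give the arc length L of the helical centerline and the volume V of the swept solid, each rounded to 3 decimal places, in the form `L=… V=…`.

2πR = 2π·11 = 69.115038
per-turn = √(69.115038² + 27.5²) = √(4776.8885 + 756.25) = √5533.1385 = 74.385069
L = 2.25 × 74.385069 = 167.366406
V = π·3.5² × L = 38.484510 × 167.366406 = 6441.014121

L=167.366 V=6441.014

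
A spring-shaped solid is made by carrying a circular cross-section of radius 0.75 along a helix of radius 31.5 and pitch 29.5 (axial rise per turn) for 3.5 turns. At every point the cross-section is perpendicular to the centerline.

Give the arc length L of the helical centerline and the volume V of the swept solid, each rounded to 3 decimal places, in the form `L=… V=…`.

L=700.374 V=1237.662

2πR = 2π·31.5 = 197.920337
per-turn = √(197.920337² + 29.5²) = √(39172.4599 + 870.25) = √40042.7099 = 200.106746
L = 3.5 × 200.106746 = 700.373612
V = π·0.75² × L = 1.767146 × 700.373612 = 1237.662334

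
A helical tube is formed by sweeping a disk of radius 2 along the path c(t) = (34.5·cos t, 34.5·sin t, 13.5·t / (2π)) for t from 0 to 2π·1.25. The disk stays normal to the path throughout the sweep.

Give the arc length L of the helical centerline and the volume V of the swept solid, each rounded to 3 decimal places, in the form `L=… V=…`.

2πR = 2π·34.5 = 216.769893
per-turn = √(216.769893² + 13.5²) = √(46989.1866 + 182.25) = √47171.4366 = 217.189863
L = 1.25 × 217.189863 = 271.487329
V = π·2² × L = 12.566371 × 271.487329 = 3411.610389

L=271.487 V=3411.610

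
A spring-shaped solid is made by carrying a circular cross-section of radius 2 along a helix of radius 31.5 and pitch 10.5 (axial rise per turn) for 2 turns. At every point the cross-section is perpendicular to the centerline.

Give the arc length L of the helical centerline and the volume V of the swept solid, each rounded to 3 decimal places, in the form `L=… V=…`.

2πR = 2π·31.5 = 197.920337
per-turn = √(197.920337² + 10.5²) = √(39172.4599 + 110.25) = √39282.7099 = 198.198663
L = 2 × 198.198663 = 396.397325
V = π·2² × L = 12.566371 × 396.397325 = 4981.275700

L=396.397 V=4981.276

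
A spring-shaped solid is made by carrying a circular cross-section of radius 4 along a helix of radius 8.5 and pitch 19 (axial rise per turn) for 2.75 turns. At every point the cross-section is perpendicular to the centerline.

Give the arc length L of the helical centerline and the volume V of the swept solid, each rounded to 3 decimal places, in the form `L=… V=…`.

L=155.887 V=7835.726

2πR = 2π·8.5 = 53.407075
per-turn = √(53.407075² + 19²) = √(2852.3157 + 361) = √3213.3157 = 56.686115
L = 2.75 × 56.686115 = 155.886817
V = π·4² × L = 50.265482 × 155.886817 = 7835.726074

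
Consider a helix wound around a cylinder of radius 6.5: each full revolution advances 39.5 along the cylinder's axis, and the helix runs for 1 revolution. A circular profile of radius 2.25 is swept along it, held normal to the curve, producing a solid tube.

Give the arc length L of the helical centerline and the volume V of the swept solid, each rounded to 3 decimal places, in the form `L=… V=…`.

L=56.817 V=903.641

2πR = 2π·6.5 = 40.840704
per-turn = √(40.840704² + 39.5²) = √(1667.9631 + 1560.25) = √3228.2131 = 56.817367
L = 1 × 56.817367 = 56.817367
V = π·2.25² × L = 15.904313 × 56.817367 = 903.641171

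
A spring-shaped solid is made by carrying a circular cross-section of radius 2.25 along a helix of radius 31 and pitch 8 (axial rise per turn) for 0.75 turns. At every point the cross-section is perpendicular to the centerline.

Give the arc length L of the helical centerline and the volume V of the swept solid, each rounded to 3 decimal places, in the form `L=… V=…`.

L=146.207 V=2325.325

2πR = 2π·31 = 194.778745
per-turn = √(194.778745² + 8²) = √(37938.7593 + 64) = √38002.7593 = 194.942964
L = 0.75 × 194.942964 = 146.207223
V = π·2.25² × L = 15.904313 × 146.207223 = 2325.325413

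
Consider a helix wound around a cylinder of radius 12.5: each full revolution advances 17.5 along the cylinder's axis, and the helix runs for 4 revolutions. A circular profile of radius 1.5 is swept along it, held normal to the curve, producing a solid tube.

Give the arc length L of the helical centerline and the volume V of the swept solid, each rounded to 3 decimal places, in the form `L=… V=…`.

L=321.863 V=2275.118

2πR = 2π·12.5 = 78.539816
per-turn = √(78.539816² + 17.5²) = √(6168.5028 + 306.25) = √6474.7528 = 80.465848
L = 4 × 80.465848 = 321.863393
V = π·1.5² × L = 7.068583 × 321.863393 = 2275.118262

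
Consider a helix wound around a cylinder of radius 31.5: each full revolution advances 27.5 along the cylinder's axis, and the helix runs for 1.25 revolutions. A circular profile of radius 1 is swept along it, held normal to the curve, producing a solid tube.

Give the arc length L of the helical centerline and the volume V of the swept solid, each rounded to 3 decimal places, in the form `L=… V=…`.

2πR = 2π·31.5 = 197.920337
per-turn = √(197.920337² + 27.5²) = √(39172.4599 + 756.25) = √39928.7099 = 199.821695
L = 1.25 × 199.821695 = 249.777119
V = π·1² × L = 3.141593 × 249.777119 = 784.697962

L=249.777 V=784.698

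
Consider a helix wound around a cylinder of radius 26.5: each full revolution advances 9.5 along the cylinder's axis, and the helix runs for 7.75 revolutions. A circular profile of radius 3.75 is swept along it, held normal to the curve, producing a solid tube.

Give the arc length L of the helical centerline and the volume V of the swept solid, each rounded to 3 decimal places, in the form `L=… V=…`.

2πR = 2π·26.5 = 166.504411
per-turn = √(166.504411² + 9.5²) = √(27723.7188 + 90.25) = √27813.9688 = 166.775204
L = 7.75 × 166.775204 = 1292.507833
V = π·3.75² × L = 44.178647 × 1292.507833 = 57101.246907

L=1292.508 V=57101.247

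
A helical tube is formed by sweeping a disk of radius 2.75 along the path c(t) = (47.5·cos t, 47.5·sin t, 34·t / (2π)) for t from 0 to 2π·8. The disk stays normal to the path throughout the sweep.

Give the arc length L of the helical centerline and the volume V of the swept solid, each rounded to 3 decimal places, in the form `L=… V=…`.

2πR = 2π·47.5 = 298.451302
per-turn = √(298.451302² + 34²) = √(89073.1797 + 1156) = √90229.1797 = 300.381723
L = 8 × 300.381723 = 2403.053787
V = π·2.75² × L = 23.758294 × 2403.053787 = 57092.459428

L=2403.054 V=57092.459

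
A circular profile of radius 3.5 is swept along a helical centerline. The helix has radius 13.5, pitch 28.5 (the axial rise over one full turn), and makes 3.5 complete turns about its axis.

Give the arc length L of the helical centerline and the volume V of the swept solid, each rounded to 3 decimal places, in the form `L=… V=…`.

2πR = 2π·13.5 = 84.823002
per-turn = √(84.823002² + 28.5²) = √(7194.9416 + 812.25) = √8007.1916 = 89.482912
L = 3.5 × 89.482912 = 313.190193
V = π·3.5² × L = 38.484510 × 313.190193 = 12052.971129

L=313.190 V=12052.971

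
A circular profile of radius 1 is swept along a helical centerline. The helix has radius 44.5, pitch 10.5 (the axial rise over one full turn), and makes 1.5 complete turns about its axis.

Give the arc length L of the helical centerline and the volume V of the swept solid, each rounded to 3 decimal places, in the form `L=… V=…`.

2πR = 2π·44.5 = 279.601746
per-turn = √(279.601746² + 10.5²) = √(78177.1365 + 110.25) = √78287.3865 = 279.798832
L = 1.5 × 279.798832 = 419.698248
V = π·1² × L = 3.141593 × 419.698248 = 1318.520933

L=419.698 V=1318.521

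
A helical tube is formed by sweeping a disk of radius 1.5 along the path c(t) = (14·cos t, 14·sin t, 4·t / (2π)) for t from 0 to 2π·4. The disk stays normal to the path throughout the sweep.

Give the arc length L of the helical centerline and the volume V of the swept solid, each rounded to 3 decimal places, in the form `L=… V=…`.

2πR = 2π·14 = 87.964594
per-turn = √(87.964594² + 4²) = √(7737.7699 + 16) = √7753.7699 = 88.055493
L = 4 × 88.055493 = 352.221972
V = π·1.5² × L = 7.068583 × 352.221972 = 2489.710410

L=352.222 V=2489.710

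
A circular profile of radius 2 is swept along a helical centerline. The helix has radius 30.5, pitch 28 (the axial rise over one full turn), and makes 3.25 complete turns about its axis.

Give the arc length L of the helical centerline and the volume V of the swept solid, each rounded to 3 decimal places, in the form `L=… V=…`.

L=629.434 V=7909.696

2πR = 2π·30.5 = 191.637152
per-turn = √(191.637152² + 28²) = √(36724.7980 + 784) = √37508.7980 = 193.671882
L = 3.25 × 193.671882 = 629.433617
V = π·2² × L = 12.566371 × 629.433617 = 7909.696113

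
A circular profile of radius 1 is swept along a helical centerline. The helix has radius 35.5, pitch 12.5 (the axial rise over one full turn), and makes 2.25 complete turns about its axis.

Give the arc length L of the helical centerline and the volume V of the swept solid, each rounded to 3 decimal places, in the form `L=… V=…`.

L=502.657 V=1579.143

2πR = 2π·35.5 = 223.053078
per-turn = √(223.053078² + 12.5²) = √(49752.6758 + 156.25) = √49908.9258 = 223.403057
L = 2.25 × 223.403057 = 502.656878
V = π·1² × L = 3.141593 × 502.656878 = 1579.143155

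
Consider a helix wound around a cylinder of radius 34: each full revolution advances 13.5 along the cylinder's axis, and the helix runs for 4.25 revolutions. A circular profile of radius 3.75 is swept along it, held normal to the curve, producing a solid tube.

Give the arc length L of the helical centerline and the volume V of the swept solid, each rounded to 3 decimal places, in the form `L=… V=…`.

L=909.731 V=40190.700

2πR = 2π·34 = 213.628300
per-turn = √(213.628300² + 13.5²) = √(45637.0508 + 182.25) = √45819.3008 = 214.054434
L = 4.25 × 214.054434 = 909.731345
V = π·3.75² × L = 44.178647 × 909.731345 = 40190.699668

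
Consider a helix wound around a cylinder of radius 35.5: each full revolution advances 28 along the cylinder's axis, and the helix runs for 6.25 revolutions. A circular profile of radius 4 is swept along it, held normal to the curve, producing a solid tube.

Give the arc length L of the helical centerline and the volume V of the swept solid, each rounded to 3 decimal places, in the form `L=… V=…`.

L=1405.023 V=70624.146

2πR = 2π·35.5 = 223.053078
per-turn = √(223.053078² + 28²) = √(49752.6758 + 784) = √50536.6758 = 224.803638
L = 6.25 × 224.803638 = 1405.022739
V = π·4² × L = 50.265482 × 1405.022739 = 70624.145853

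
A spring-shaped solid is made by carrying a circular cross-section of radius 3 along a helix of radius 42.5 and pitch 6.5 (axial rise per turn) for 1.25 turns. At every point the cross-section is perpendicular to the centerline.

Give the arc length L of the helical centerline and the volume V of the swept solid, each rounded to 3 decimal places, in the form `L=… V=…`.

L=333.893 V=9440.605

2πR = 2π·42.5 = 267.035376
per-turn = √(267.035376² + 6.5²) = √(71307.8918 + 42.25) = √71350.1418 = 267.114473
L = 1.25 × 267.114473 = 333.893092
V = π·3² × L = 28.274334 × 333.893092 = 9440.604750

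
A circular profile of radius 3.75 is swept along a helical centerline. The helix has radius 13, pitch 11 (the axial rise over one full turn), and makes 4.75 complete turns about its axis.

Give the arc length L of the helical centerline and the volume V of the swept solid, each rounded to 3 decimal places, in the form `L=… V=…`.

2πR = 2π·13 = 81.681409
per-turn = √(81.681409² + 11²) = √(6671.8526 + 121) = √6792.8526 = 82.418763
L = 4.75 × 82.418763 = 391.489127
V = π·3.75² × L = 44.178647 × 391.489127 = 17295.459806

L=391.489 V=17295.460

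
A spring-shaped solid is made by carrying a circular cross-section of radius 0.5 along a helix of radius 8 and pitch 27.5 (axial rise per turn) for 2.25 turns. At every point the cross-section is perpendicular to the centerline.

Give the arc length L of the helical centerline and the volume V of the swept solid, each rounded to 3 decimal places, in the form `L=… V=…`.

L=128.917 V=101.251

2πR = 2π·8 = 50.265482
per-turn = √(50.265482² + 27.5²) = √(2526.6187 + 756.25) = √3282.8687 = 57.296324
L = 2.25 × 57.296324 = 128.916729
V = π·0.5² × L = 0.785398 × 128.916729 = 101.250962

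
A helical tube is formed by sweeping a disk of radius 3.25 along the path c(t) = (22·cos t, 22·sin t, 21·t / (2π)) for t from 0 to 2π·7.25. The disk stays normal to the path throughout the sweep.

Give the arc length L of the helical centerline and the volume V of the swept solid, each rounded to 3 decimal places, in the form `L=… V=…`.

2πR = 2π·22 = 138.230077
per-turn = √(138.230077² + 21²) = √(19107.5541 + 441) = √19548.5541 = 139.816144
L = 7.25 × 139.816144 = 1013.667044
V = π·3.25² × L = 33.183072 × 1013.667044 = 33636.586912

L=1013.667 V=33636.587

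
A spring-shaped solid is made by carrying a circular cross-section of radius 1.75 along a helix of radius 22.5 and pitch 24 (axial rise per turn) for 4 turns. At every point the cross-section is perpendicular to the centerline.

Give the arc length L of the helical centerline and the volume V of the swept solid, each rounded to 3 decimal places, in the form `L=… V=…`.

L=573.578 V=5518.463

2πR = 2π·22.5 = 141.371669
per-turn = √(141.371669² + 24²) = √(19985.9489 + 576) = √20561.9489 = 143.394382
L = 4 × 143.394382 = 573.577530
V = π·1.75² × L = 9.621128 × 573.577530 = 5518.462545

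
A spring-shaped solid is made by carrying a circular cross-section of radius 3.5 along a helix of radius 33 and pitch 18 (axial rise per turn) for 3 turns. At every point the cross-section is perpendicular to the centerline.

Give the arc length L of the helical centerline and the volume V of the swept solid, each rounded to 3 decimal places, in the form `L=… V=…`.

L=624.375 V=24028.761

2πR = 2π·33 = 207.345115
per-turn = √(207.345115² + 18²) = √(42991.9968 + 324) = √43315.9968 = 208.124955
L = 3 × 208.124955 = 624.374864
V = π·3.5² × L = 38.484510 × 624.374864 = 24028.760706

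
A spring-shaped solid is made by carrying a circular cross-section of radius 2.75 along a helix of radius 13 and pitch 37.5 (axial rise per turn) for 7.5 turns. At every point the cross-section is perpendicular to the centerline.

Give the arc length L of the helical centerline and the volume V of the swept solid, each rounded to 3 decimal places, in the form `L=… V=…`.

2πR = 2π·13 = 81.681409
per-turn = √(81.681409² + 37.5²) = √(6671.8526 + 1406.25) = √8078.1026 = 89.878265
L = 7.5 × 89.878265 = 674.086990
V = π·2.75² × L = 23.758294 × 674.086990 = 16015.157184

L=674.087 V=16015.157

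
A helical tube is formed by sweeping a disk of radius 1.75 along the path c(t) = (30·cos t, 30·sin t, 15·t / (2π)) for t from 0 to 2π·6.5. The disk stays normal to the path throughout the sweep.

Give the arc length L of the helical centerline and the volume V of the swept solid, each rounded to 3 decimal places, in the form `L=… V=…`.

2πR = 2π·30 = 188.495559
per-turn = √(188.495559² + 15²) = √(35530.5758 + 225) = √35755.5758 = 189.091448
L = 6.5 × 189.091448 = 1229.094414
V = π·1.75² × L = 9.621128 × 1229.094414 = 11825.274072

L=1229.094 V=11825.274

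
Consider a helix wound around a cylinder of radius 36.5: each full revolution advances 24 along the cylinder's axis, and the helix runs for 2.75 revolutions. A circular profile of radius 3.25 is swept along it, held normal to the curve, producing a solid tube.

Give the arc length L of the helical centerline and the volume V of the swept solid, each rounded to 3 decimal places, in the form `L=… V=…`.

2πR = 2π·36.5 = 229.336264
per-turn = √(229.336264² + 24²) = √(52595.1219 + 576) = √53171.1219 = 230.588642
L = 2.75 × 230.588642 = 634.118766
V = π·3.25² × L = 33.183072 × 634.118766 = 21042.008915

L=634.119 V=21042.009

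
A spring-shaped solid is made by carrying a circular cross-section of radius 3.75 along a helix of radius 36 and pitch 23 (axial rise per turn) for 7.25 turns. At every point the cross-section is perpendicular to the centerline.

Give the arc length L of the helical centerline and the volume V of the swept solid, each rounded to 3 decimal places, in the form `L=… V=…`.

L=1648.367 V=72822.638

2πR = 2π·36 = 226.194671
per-turn = √(226.194671² + 23²) = √(51164.0292 + 529) = √51693.0292 = 227.361011
L = 7.25 × 227.361011 = 1648.367328
V = π·3.75² × L = 44.178647 × 1648.367328 = 72822.637802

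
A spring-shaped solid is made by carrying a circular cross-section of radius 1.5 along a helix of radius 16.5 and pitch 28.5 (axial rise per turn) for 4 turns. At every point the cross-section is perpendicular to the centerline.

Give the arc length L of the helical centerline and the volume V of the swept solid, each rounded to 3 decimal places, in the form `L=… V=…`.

L=430.074 V=3040.017

2πR = 2π·16.5 = 103.672558
per-turn = √(103.672558² + 28.5²) = √(10747.9992 + 812.25) = √11560.2492 = 107.518599
L = 4 × 107.518599 = 430.074397
V = π·1.5² × L = 7.068583 × 430.074397 = 3040.016775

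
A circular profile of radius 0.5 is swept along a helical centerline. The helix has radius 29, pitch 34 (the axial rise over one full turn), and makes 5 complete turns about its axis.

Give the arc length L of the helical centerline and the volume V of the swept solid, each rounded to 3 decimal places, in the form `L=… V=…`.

2πR = 2π·29 = 182.212374
per-turn = √(182.212374² + 34²) = √(33201.3492 + 1156) = √34357.3492 = 185.357355
L = 5 × 185.357355 = 926.786777
V = π·0.5² × L = 0.785398 × 926.786777 = 727.896633

L=926.787 V=727.897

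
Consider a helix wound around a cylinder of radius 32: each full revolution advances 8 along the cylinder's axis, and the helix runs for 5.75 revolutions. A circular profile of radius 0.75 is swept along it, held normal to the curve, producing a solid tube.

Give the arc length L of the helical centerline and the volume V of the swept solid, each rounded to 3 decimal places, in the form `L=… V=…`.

2πR = 2π·32 = 201.061930
per-turn = √(201.061930² + 8²) = √(40425.8996 + 64) = √40489.8996 = 201.221022
L = 5.75 × 201.221022 = 1157.020876
V = π·0.75² × L = 1.767146 × 1157.020876 = 2044.624659

L=1157.021 V=2044.625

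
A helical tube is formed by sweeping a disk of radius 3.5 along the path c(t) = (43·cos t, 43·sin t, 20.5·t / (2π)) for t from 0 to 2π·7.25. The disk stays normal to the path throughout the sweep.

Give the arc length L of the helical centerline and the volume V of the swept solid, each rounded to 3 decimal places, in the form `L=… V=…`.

L=1964.413 V=75599.490

2πR = 2π·43 = 270.176968
per-turn = √(270.176968² + 20.5²) = √(72995.5942 + 420.25) = √73415.8442 = 270.953583
L = 7.25 × 270.953583 = 1964.413477
V = π·3.5² × L = 38.484510 × 1964.413477 = 75599.490108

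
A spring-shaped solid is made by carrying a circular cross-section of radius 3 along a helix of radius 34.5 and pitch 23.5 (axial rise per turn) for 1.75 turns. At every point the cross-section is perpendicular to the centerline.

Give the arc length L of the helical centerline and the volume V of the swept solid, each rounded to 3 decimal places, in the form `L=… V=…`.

L=381.570 V=10788.637

2πR = 2π·34.5 = 216.769893
per-turn = √(216.769893² + 23.5²) = √(46989.1866 + 552.25) = √47541.4366 = 218.039988
L = 1.75 × 218.039988 = 381.569980
V = π·3² × L = 28.274334 × 381.569980 = 10788.637007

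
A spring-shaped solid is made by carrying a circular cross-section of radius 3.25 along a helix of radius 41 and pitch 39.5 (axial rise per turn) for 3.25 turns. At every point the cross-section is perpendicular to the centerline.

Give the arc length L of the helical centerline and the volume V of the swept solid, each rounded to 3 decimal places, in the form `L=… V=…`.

L=847.019 V=28106.702

2πR = 2π·41 = 257.610598
per-turn = √(257.610598² + 39.5²) = √(66363.2200 + 1560.25) = √67923.4700 = 260.621315
L = 3.25 × 260.621315 = 847.019275
V = π·3.25² × L = 33.183072 × 847.019275 = 28106.701921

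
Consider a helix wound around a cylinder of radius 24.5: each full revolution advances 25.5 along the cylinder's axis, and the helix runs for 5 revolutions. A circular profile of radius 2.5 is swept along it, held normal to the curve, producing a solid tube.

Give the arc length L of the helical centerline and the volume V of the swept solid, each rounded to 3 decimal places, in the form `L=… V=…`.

2πR = 2π·24.5 = 153.938040
per-turn = √(153.938040² + 25.5²) = √(23696.9202 + 650.25) = √24347.1702 = 156.035798
L = 5 × 156.035798 = 780.178989
V = π·2.5² × L = 19.634954 × 780.178989 = 15318.778618

L=780.179 V=15318.779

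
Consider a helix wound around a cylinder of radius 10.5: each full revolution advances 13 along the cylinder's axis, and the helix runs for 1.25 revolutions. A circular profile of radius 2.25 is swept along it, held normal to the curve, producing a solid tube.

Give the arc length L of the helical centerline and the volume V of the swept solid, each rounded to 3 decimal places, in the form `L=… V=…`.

2πR = 2π·10.5 = 65.973446
per-turn = √(65.973446² + 13²) = √(4352.4955 + 169) = √4521.4955 = 67.242067
L = 1.25 × 67.242067 = 84.052583
V = π·2.25² × L = 15.904313 × 84.052583 = 1336.798579

L=84.053 V=1336.799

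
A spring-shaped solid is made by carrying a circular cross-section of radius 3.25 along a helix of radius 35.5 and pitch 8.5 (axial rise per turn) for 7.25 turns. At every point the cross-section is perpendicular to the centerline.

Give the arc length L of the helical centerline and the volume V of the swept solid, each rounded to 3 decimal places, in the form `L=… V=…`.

2πR = 2π·35.5 = 223.053078
per-turn = √(223.053078² + 8.5²) = √(49752.6758 + 72.25) = √49824.9258 = 223.214977
L = 7.25 × 223.214977 = 1618.308580
V = π·3.25² × L = 33.183072 × 1618.308580 = 53700.450797

L=1618.309 V=53700.451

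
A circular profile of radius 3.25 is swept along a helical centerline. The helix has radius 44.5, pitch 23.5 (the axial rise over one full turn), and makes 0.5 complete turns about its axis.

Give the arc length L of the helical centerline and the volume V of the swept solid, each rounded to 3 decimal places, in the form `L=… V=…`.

2πR = 2π·44.5 = 279.601746
per-turn = √(279.601746² + 23.5²) = √(78177.1365 + 552.25) = √78729.3865 = 280.587574
L = 0.5 × 280.587574 = 140.293787
V = π·3.25² × L = 33.183072 × 140.293787 = 4655.378885

L=140.294 V=4655.379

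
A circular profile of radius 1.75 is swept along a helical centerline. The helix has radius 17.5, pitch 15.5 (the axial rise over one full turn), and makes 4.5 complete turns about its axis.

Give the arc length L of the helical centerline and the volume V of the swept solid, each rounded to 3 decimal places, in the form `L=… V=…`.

L=499.693 V=4807.609

2πR = 2π·17.5 = 109.955743
per-turn = √(109.955743² + 15.5²) = √(12090.2654 + 240.25) = √12330.5154 = 111.042854
L = 4.5 × 111.042854 = 499.692842
V = π·1.75² × L = 9.621128 × 499.692842 = 4807.608548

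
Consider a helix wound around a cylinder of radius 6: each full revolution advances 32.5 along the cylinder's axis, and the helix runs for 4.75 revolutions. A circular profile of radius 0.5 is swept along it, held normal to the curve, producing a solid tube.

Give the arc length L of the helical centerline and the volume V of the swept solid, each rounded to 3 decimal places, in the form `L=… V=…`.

2πR = 2π·6 = 37.699112
per-turn = √(37.699112² + 32.5²) = √(1421.2230 + 1056.25) = √2477.4730 = 49.774221
L = 4.75 × 49.774221 = 236.427548
V = π·0.5² × L = 0.785398 × 236.427548 = 185.689762

L=236.428 V=185.690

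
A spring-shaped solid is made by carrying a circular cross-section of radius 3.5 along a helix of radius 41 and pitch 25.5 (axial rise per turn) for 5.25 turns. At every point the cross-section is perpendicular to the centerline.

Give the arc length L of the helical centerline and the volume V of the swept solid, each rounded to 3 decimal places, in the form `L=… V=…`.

2πR = 2π·41 = 257.610598
per-turn = √(257.610598² + 25.5²) = √(66363.2200 + 650.25) = √67013.4700 = 258.869600
L = 5.25 × 258.869600 = 1359.065402
V = π·3.5² × L = 38.484510 × 1359.065402 = 52302.966059

L=1359.065 V=52302.966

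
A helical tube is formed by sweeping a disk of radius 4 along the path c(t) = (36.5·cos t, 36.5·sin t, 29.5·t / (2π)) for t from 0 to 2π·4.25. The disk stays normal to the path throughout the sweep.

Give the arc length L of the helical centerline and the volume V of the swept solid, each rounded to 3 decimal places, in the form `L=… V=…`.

L=982.710 V=49396.375

2πR = 2π·36.5 = 229.336264
per-turn = √(229.336264² + 29.5²) = √(52595.1219 + 870.25) = √53465.3719 = 231.225803
L = 4.25 × 231.225803 = 982.709662
V = π·4² × L = 50.265482 × 982.709662 = 49396.375258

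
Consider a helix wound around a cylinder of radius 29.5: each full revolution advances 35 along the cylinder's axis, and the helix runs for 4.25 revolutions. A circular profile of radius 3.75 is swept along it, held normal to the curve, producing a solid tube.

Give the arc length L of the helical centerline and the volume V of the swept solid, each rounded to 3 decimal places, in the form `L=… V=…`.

2πR = 2π·29.5 = 185.353967
per-turn = √(185.353967² + 35²) = √(34356.0929 + 1225) = √35581.0929 = 188.629512
L = 4.25 × 188.629512 = 801.675427
V = π·3.75² × L = 44.178647 × 801.675427 = 35416.935467

L=801.675 V=35416.935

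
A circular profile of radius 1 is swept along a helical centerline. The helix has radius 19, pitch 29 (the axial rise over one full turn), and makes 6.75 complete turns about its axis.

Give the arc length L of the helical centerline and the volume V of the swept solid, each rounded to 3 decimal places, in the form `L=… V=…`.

L=829.254 V=2605.177

2πR = 2π·19 = 119.380521
per-turn = √(119.380521² + 29²) = √(14251.7088 + 841) = √15092.7088 = 122.852386
L = 6.75 × 122.852386 = 829.253606
V = π·1² × L = 3.141593 × 829.253606 = 2605.177036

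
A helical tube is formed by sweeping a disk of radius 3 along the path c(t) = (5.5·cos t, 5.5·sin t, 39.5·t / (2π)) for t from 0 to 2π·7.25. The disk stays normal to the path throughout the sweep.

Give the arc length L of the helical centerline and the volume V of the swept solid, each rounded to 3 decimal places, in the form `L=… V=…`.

2πR = 2π·5.5 = 34.557519
per-turn = √(34.557519² + 39.5²) = √(1194.2221 + 1560.25) = √2754.4721 = 52.483065
L = 7.25 × 52.483065 = 380.502223
V = π·3² × L = 28.274334 × 380.502223 = 10758.446887

L=380.502 V=10758.447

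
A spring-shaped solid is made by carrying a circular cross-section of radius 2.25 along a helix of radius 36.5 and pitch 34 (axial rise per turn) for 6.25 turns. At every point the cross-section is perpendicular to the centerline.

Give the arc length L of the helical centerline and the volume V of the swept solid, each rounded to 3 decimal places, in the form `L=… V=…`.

2πR = 2π·36.5 = 229.336264
per-turn = √(229.336264² + 34²) = √(52595.1219 + 1156) = √53751.1219 = 231.842882
L = 6.25 × 231.842882 = 1449.018011
V = π·2.25² × L = 15.904313 × 1449.018011 = 23045.635719

L=1449.018 V=23045.636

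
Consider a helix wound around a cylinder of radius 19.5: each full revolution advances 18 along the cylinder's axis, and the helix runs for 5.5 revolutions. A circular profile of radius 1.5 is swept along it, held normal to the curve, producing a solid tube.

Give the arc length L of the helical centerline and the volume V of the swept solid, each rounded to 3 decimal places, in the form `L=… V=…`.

2πR = 2π·19.5 = 122.522113
per-turn = √(122.522113² + 18²) = √(15011.6683 + 324) = √15335.6683 = 123.837265
L = 5.5 × 123.837265 = 681.104960
V = π·1.5² × L = 7.068583 × 681.104960 = 4814.447259

L=681.105 V=4814.447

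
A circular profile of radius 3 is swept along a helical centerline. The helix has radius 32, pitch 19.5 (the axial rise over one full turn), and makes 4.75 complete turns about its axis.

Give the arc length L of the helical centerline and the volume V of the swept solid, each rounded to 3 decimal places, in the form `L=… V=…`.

L=959.525 V=27129.938

2πR = 2π·32 = 201.061930
per-turn = √(201.061930² + 19.5²) = √(40425.8996 + 380.25) = √40806.1496 = 202.005321
L = 4.75 × 202.005321 = 959.525274
V = π·3² × L = 28.274334 × 959.525274 = 27129.937958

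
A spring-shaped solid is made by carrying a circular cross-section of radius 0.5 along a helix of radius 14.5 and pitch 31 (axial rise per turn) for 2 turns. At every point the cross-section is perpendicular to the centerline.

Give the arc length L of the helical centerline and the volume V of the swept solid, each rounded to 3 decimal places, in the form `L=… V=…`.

L=192.472 V=151.167

2πR = 2π·14.5 = 91.106187
per-turn = √(91.106187² + 31²) = √(8300.3373 + 961) = √9261.3373 = 96.235842
L = 2 × 96.235842 = 192.471684
V = π·0.5² × L = 0.785398 × 192.471684 = 151.166907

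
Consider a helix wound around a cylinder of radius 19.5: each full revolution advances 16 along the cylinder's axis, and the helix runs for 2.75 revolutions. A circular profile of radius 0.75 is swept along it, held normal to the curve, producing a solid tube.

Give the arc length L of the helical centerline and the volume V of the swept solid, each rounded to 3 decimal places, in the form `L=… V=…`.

L=339.797 V=600.470

2πR = 2π·19.5 = 122.522113
per-turn = √(122.522113² + 16²) = √(15011.6683 + 256) = √15267.6683 = 123.562406
L = 2.75 × 123.562406 = 339.796618
V = π·0.75² × L = 1.767146 × 339.796618 = 600.470189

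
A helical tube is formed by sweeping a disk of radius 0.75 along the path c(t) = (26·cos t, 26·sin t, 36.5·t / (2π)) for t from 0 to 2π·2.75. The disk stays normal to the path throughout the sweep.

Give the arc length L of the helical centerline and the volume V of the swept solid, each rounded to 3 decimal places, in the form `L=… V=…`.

L=460.325 V=813.461

2πR = 2π·26 = 163.362818
per-turn = √(163.362818² + 36.5²) = √(26687.4103 + 1332.25) = √28019.6603 = 167.390741
L = 2.75 × 167.390741 = 460.324539
V = π·0.75² × L = 1.767146 × 460.324539 = 813.460607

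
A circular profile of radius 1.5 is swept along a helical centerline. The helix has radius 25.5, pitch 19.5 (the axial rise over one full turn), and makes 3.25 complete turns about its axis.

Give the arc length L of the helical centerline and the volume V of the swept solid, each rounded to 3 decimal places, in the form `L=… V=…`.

L=524.561 V=3707.906

2πR = 2π·25.5 = 160.221225
per-turn = √(160.221225² + 19.5²) = √(25670.8410 + 380.25) = √26051.0910 = 161.403504
L = 3.25 × 161.403504 = 524.561387
V = π·1.5² × L = 7.068583 × 524.561387 = 3707.905953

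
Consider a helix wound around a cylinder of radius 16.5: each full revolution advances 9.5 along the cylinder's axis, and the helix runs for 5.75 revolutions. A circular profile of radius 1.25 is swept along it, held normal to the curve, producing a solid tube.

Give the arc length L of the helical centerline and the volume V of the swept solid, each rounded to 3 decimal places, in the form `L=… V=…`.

2πR = 2π·16.5 = 103.672558
per-turn = √(103.672558² + 9.5²) = √(10747.9992 + 90.25) = √10838.2492 = 104.106912
L = 5.75 × 104.106912 = 598.614746
V = π·1.25² × L = 4.908739 × 598.614746 = 2938.443262

L=598.615 V=2938.443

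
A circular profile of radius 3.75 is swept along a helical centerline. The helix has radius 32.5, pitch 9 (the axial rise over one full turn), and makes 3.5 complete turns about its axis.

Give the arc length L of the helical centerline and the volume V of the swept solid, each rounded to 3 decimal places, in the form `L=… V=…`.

2πR = 2π·32.5 = 204.203522
per-turn = √(204.203522² + 9²) = √(41699.0786 + 81) = √41780.0786 = 204.401758
L = 3.5 × 204.401758 = 715.406152
V = π·3.75² × L = 44.178647 × 715.406152 = 31605.675644

L=715.406 V=31605.676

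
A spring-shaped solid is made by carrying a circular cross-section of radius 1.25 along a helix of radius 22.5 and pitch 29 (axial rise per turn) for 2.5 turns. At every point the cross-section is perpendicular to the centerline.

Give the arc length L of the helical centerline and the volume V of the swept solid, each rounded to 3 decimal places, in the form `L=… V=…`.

L=360.789 V=1771.017

2πR = 2π·22.5 = 141.371669
per-turn = √(141.371669² + 29²) = √(19985.9489 + 841) = √20826.9489 = 144.315449
L = 2.5 × 144.315449 = 360.788623
V = π·1.25² × L = 4.908739 × 360.788623 = 1771.017013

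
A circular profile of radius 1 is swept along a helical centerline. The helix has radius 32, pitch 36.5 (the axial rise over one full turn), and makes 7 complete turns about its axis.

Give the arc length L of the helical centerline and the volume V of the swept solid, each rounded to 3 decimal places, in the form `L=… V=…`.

2πR = 2π·32 = 201.061930
per-turn = √(201.061930² + 36.5²) = √(40425.8996 + 1332.25) = √41758.1496 = 204.348109
L = 7 × 204.348109 = 1430.436763
V = π·1² × L = 3.141593 × 1430.436763 = 4493.849625

L=1430.437 V=4493.850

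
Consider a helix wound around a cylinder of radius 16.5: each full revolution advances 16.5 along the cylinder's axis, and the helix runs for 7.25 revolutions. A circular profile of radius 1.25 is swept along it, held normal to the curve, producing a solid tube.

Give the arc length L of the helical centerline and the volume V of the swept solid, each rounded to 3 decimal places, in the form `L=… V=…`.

2πR = 2π·16.5 = 103.672558
per-turn = √(103.672558² + 16.5²) = √(10747.9992 + 272.25) = √11020.2492 = 104.977375
L = 7.25 × 104.977375 = 761.085966
V = π·1.25² × L = 4.908739 × 761.085966 = 3735.972001

L=761.086 V=3735.972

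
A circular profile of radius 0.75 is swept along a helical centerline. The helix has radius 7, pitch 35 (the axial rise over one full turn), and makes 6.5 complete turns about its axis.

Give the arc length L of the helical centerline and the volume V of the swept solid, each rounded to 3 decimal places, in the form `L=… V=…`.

L=365.358 V=645.641

2πR = 2π·7 = 43.982297
per-turn = √(43.982297² + 35²) = √(1934.4425 + 1225) = √3159.4425 = 56.208918
L = 6.5 × 56.208918 = 365.357967
V = π·0.75² × L = 1.767146 × 365.357967 = 645.640822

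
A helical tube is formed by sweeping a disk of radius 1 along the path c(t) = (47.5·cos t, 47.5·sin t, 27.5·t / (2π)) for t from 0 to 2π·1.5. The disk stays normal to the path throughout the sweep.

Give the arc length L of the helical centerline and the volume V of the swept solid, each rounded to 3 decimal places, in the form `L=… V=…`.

2πR = 2π·47.5 = 298.451302
per-turn = √(298.451302² + 27.5²) = √(89073.1797 + 756.25) = √89829.4297 = 299.715581
L = 1.5 × 299.715581 = 449.573372
V = π·1² × L = 3.141593 × 449.573372 = 1412.376403

L=449.573 V=1412.376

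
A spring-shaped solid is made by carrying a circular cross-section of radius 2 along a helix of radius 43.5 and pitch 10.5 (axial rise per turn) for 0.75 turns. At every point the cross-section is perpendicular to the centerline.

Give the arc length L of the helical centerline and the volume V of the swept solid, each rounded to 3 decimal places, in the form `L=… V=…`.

2πR = 2π·43.5 = 273.318561
per-turn = √(273.318561² + 10.5²) = √(74703.0357 + 110.25) = √74813.2857 = 273.520174
L = 0.75 × 273.520174 = 205.140131
V = π·2² × L = 12.566371 × 205.140131 = 2577.866910

L=205.140 V=2577.867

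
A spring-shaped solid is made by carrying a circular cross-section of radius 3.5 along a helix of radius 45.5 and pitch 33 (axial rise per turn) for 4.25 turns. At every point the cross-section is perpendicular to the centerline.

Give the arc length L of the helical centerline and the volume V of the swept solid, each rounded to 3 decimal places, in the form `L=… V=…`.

L=1223.079 V=47069.587

2πR = 2π·45.5 = 285.884931
per-turn = √(285.884931² + 33²) = √(81730.1940 + 1089) = √82819.1940 = 287.783241
L = 4.25 × 287.783241 = 1223.078776
V = π·3.5² × L = 38.484510 × 1223.078776 = 47069.587396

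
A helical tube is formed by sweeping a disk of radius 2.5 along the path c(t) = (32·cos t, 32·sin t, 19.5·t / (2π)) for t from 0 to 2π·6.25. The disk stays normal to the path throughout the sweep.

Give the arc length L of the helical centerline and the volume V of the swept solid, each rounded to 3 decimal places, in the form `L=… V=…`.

L=1262.533 V=24789.782

2πR = 2π·32 = 201.061930
per-turn = √(201.061930² + 19.5²) = √(40425.8996 + 380.25) = √40806.1496 = 202.005321
L = 6.25 × 202.005321 = 1262.533255
V = π·2.5² × L = 19.634954 × 1262.533255 = 24789.782491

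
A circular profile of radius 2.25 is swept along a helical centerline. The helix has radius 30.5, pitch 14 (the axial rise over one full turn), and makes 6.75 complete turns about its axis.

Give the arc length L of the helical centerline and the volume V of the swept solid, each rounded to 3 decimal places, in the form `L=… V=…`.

2πR = 2π·30.5 = 191.637152
per-turn = √(191.637152² + 14²) = √(36724.7980 + 196) = √36920.7980 = 192.147854
L = 6.75 × 192.147854 = 1296.998018
V = π·2.25² × L = 15.904313 × 1296.998018 = 20627.862185

L=1296.998 V=20627.862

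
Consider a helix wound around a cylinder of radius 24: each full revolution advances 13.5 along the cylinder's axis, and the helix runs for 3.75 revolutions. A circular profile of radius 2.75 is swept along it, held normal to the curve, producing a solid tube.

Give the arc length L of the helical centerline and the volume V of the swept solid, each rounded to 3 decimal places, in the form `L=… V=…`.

2πR = 2π·24 = 150.796447
per-turn = √(150.796447² + 13.5²) = √(22739.5685 + 182.25) = √22921.8185 = 151.399533
L = 3.75 × 151.399533 = 567.748248
V = π·2.75² × L = 23.758294 × 567.748248 = 13488.730048

L=567.748 V=13488.730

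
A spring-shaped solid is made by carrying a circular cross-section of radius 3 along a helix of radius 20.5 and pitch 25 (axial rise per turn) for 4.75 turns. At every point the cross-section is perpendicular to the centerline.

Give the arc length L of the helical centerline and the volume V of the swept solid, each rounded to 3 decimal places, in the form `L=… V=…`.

L=623.243 V=17621.775

2πR = 2π·20.5 = 128.805299
per-turn = √(128.805299² + 25²) = √(16590.8050 + 625) = √17215.8050 = 131.209013
L = 4.75 × 131.209013 = 623.242810
V = π·3² × L = 28.274334 × 623.242810 = 17621.775301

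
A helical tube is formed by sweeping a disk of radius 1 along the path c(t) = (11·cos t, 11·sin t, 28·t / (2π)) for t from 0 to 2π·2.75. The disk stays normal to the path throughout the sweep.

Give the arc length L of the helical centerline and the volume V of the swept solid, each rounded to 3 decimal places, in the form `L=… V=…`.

L=205.071 V=644.250

2πR = 2π·11 = 69.115038
per-turn = √(69.115038² + 28²) = √(4776.8885 + 784) = √5560.8885 = 74.571365
L = 2.75 × 74.571365 = 205.071255
V = π·1² × L = 3.141593 × 205.071255 = 644.250347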